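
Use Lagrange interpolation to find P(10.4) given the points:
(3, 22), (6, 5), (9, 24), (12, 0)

Lagrange interpolation formula:
P(x) = Σ yᵢ × Lᵢ(x)
where Lᵢ(x) = Π_{j≠i} (x - xⱼ)/(xᵢ - xⱼ)

L_0(10.4) = (10.4 - 6)/(3 - 6) × (10.4 - 9)/(3 - 9) × (10.4 - 12)/(3 - 12) = 0.060840
L_1(10.4) = (10.4 - 3)/(6 - 3) × (10.4 - 9)/(6 - 9) × (10.4 - 12)/(6 - 12) = -0.306963
L_2(10.4) = (10.4 - 3)/(9 - 3) × (10.4 - 6)/(9 - 6) × (10.4 - 12)/(9 - 12) = 0.964741
L_3(10.4) = (10.4 - 3)/(12 - 3) × (10.4 - 6)/(12 - 6) × (10.4 - 9)/(12 - 9) = 0.281383

P(10.4) = 22×L_0(10.4) + 5×L_1(10.4) + 24×L_2(10.4) + 0×L_3(10.4)
P(10.4) = 22.957432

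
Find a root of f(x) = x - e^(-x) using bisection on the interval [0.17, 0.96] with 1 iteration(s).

f(x) = x - e^(-x)
Initial interval: [0.17, 0.96]

Iteration 1:
  c_1 = (0.170000 + 0.960000)/2 = 0.565000
  f(c_1) = f(0.565000) = -0.003360
  f(a) × f(c) ≥ 0, new interval: [0.565000, 0.960000]

After 1 iteration(s), the approximation is c_1 = 0.565000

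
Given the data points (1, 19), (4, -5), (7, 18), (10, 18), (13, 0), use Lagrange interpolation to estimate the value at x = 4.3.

Lagrange interpolation formula:
P(x) = Σ yᵢ × Lᵢ(x)
where Lᵢ(x) = Π_{j≠i} (x - xⱼ)/(xᵢ - xⱼ)

L_0(4.3) = (4.3 - 4)/(1 - 4) × (4.3 - 7)/(1 - 7) × (4.3 - 10)/(1 - 10) × (4.3 - 13)/(1 - 13) = -0.020662
L_1(4.3) = (4.3 - 1)/(4 - 1) × (4.3 - 7)/(4 - 7) × (4.3 - 10)/(4 - 10) × (4.3 - 13)/(4 - 13) = 0.909150
L_2(4.3) = (4.3 - 1)/(7 - 1) × (4.3 - 4)/(7 - 4) × (4.3 - 10)/(7 - 10) × (4.3 - 13)/(7 - 13) = 0.151525
L_3(4.3) = (4.3 - 1)/(10 - 1) × (4.3 - 4)/(10 - 4) × (4.3 - 7)/(10 - 7) × (4.3 - 13)/(10 - 13) = -0.047850
L_4(4.3) = (4.3 - 1)/(13 - 1) × (4.3 - 4)/(13 - 4) × (4.3 - 7)/(13 - 7) × (4.3 - 10)/(13 - 10) = 0.007837

P(4.3) = 19×L_0(4.3) + (-5)×L_1(4.3) + 18×L_2(4.3) + 18×L_3(4.3) + 0×L_4(4.3)
P(4.3) = -3.072188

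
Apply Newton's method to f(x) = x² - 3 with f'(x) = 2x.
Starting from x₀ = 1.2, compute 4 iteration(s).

f(x) = x² - 3
f'(x) = 2x
x₀ = 1.2

Newton-Raphson formula: x_{n+1} = x_n - f(x_n)/f'(x_n)

Iteration 1:
  f(1.200000) = -1.560000
  f'(1.200000) = 2.400000
  x_1 = 1.200000 - (-1.560000)/2.400000 = 1.850000
Iteration 2:
  f(1.850000) = 0.422500
  f'(1.850000) = 3.700000
  x_2 = 1.850000 - 0.422500/3.700000 = 1.735811
Iteration 3:
  f(1.735811) = 0.013039
  f'(1.735811) = 3.471622
  x_3 = 1.735811 - 0.013039/3.471622 = 1.732055
Iteration 4:
  f(1.732055) = 0.000014
  f'(1.732055) = 3.464110
  x_4 = 1.732055 - 0.000014/3.464110 = 1.732051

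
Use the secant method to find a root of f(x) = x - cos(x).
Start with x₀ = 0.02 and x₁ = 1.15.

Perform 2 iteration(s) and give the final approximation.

f(x) = x - cos(x)
x₀ = 0.02, x₁ = 1.15

Secant formula: x_{n+1} = x_n - f(x_n)(x_n - x_{n-1})/(f(x_n) - f(x_{n-1}))

Iteration 1:
  f(0.020000) = -0.979800
  f(1.150000) = 0.741513
  x_2 = 1.150000 - 0.741513×(1.150000 - 0.020000)/(0.741513 - (-0.979800))
       = 0.663215
Iteration 2:
  f(1.150000) = 0.741513
  f(0.663215) = -0.124802
  x_3 = 0.663215 - (-0.124802)×(0.663215 - 1.150000)/(-0.124802 - 0.741513)
       = 0.733342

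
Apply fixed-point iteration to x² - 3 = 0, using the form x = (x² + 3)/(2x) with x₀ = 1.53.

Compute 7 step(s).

Equation: x² - 3 = 0
Fixed-point form: x = (x² + 3)/(2x)
x₀ = 1.53

x_1 = g(1.530000) = 1.745392
x_2 = g(1.745392) = 1.732102
x_3 = g(1.732102) = 1.732051
x_4 = g(1.732051) = 1.732051
x_5 = g(1.732051) = 1.732051
x_6 = g(1.732051) = 1.732051
x_7 = g(1.732051) = 1.732051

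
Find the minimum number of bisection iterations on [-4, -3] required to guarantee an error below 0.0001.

We need (b-a)/2^n ≤ 0.0001
(-3 - (-4))/2^n ≤ 0.0001
1/2^n ≤ 0.0001
2^n ≥ 10000
n ≥ log₂(10000) = 13.29
n ≥ 14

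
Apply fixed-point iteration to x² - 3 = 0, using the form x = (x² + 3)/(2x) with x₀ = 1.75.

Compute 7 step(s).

Equation: x² - 3 = 0
Fixed-point form: x = (x² + 3)/(2x)
x₀ = 1.75

x_1 = g(1.750000) = 1.732143
x_2 = g(1.732143) = 1.732051
x_3 = g(1.732051) = 1.732051
x_4 = g(1.732051) = 1.732051
x_5 = g(1.732051) = 1.732051
x_6 = g(1.732051) = 1.732051
x_7 = g(1.732051) = 1.732051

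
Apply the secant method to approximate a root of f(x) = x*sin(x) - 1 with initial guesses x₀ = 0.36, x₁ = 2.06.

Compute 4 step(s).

f(x) = x*sin(x) - 1
x₀ = 0.36, x₁ = 2.06

Secant formula: x_{n+1} = x_n - f(x_n)(x_n - x_{n-1})/(f(x_n) - f(x_{n-1}))

Iteration 1:
  f(0.360000) = -0.873181
  f(2.060000) = 0.818377
  x_2 = 2.060000 - 0.818377×(2.060000 - 0.360000)/(0.818377 - (-0.873181))
       = 1.237539
Iteration 2:
  f(2.060000) = 0.818377
  f(1.237539) = 0.169452
  x_3 = 1.237539 - 0.169452×(1.237539 - 2.060000)/(0.169452 - 0.818377)
       = 1.022772
Iteration 3:
  f(1.237539) = 0.169452
  f(1.022772) = -0.127007
  x_4 = 1.022772 - (-0.127007)×(1.022772 - 1.237539)/(-0.127007 - 0.169452)
       = 1.114781
Iteration 4:
  f(1.022772) = -0.127007
  f(1.114781) = 0.000867
  x_5 = 1.114781 - 0.000867×(1.114781 - 1.022772)/(0.000867 - (-0.127007))
       = 1.114158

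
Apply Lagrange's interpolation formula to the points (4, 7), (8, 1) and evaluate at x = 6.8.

Lagrange interpolation formula:
P(x) = Σ yᵢ × Lᵢ(x)
where Lᵢ(x) = Π_{j≠i} (x - xⱼ)/(xᵢ - xⱼ)

L_0(6.8) = (6.8 - 8)/(4 - 8) = 0.300000
L_1(6.8) = (6.8 - 4)/(8 - 4) = 0.700000

P(6.8) = 7×L_0(6.8) + 1×L_1(6.8)
P(6.8) = 2.800000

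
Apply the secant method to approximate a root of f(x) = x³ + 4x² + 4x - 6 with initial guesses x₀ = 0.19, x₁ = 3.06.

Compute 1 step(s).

f(x) = x³ + 4x² + 4x - 6
x₀ = 0.19, x₁ = 3.06

Secant formula: x_{n+1} = x_n - f(x_n)(x_n - x_{n-1})/(f(x_n) - f(x_{n-1}))

Iteration 1:
  f(0.190000) = -5.088741
  f(3.060000) = 72.347016
  x_2 = 3.060000 - 72.347016×(3.060000 - 0.190000)/(72.347016 - (-5.088741))
       = 0.378604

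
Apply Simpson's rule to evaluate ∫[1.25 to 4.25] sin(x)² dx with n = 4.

f(x) = sin(x)²
a = 1.25, b = 4.25, n = 4
h = (b - a)/n = 0.750000

Simpson's rule: (h/3)[f(x₀) + 4f(x₁) + 2f(x₂) + ... + f(xₙ)]

x_0 = 1.2500, f(x_0) = 0.900572, coefficient = 1
x_1 = 2.0000, f(x_1) = 0.826822, coefficient = 4
x_2 = 2.7500, f(x_2) = 0.145665, coefficient = 2
x_3 = 3.5000, f(x_3) = 0.123049, coefficient = 4
x_4 = 4.2500, f(x_4) = 0.801006, coefficient = 1

I ≈ (0.750000/3) × 5.792391 = 1.448098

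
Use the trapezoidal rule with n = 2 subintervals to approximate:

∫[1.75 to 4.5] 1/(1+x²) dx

f(x) = 1/(1+x²)
a = 1.75, b = 4.5, n = 2
h = (b - a)/n = 1.375000

Trapezoidal rule: (h/2)[f(x₀) + 2f(x₁) + 2f(x₂) + ... + f(xₙ)]

x_0 = 1.7500, f(x_0) = 0.246154, coefficient = 1
x_1 = 3.1250, f(x_1) = 0.092888, coefficient = 2
x_2 = 4.5000, f(x_2) = 0.047059, coefficient = 1

I ≈ (1.375000/2) × 0.478989 = 0.329305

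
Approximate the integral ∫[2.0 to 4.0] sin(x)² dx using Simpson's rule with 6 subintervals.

f(x) = sin(x)²
a = 2.0, b = 4.0, n = 6
h = (b - a)/n = 0.333333

Simpson's rule: (h/3)[f(x₀) + 4f(x₁) + 2f(x₂) + ... + f(xₙ)]

x_0 = 2.0000, f(x_0) = 0.826822, coefficient = 1
x_1 = 2.3333, f(x_1) = 0.522853, coefficient = 4
x_2 = 2.6667, f(x_2) = 0.209098, coefficient = 2
x_3 = 3.0000, f(x_3) = 0.019915, coefficient = 4
x_4 = 3.3333, f(x_4) = 0.036316, coefficient = 2
x_5 = 3.6667, f(x_5) = 0.251279, coefficient = 4
x_6 = 4.0000, f(x_6) = 0.572750, coefficient = 1

I ≈ (0.333333/3) × 5.066588 = 0.562954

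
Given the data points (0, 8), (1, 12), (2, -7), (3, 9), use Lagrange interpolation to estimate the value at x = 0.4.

Lagrange interpolation formula:
P(x) = Σ yᵢ × Lᵢ(x)
where Lᵢ(x) = Π_{j≠i} (x - xⱼ)/(xᵢ - xⱼ)

L_0(0.4) = (0.4 - 1)/(0 - 1) × (0.4 - 2)/(0 - 2) × (0.4 - 3)/(0 - 3) = 0.416000
L_1(0.4) = (0.4 - 0)/(1 - 0) × (0.4 - 2)/(1 - 2) × (0.4 - 3)/(1 - 3) = 0.832000
L_2(0.4) = (0.4 - 0)/(2 - 0) × (0.4 - 1)/(2 - 1) × (0.4 - 3)/(2 - 3) = -0.312000
L_3(0.4) = (0.4 - 0)/(3 - 0) × (0.4 - 1)/(3 - 1) × (0.4 - 2)/(3 - 2) = 0.064000

P(0.4) = 8×L_0(0.4) + 12×L_1(0.4) + (-7)×L_2(0.4) + 9×L_3(0.4)
P(0.4) = 16.072000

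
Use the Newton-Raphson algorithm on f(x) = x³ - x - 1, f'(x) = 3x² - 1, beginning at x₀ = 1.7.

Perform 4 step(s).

f(x) = x³ - x - 1
f'(x) = 3x² - 1
x₀ = 1.7

Newton-Raphson formula: x_{n+1} = x_n - f(x_n)/f'(x_n)

Iteration 1:
  f(1.700000) = 2.213000
  f'(1.700000) = 7.670000
  x_1 = 1.700000 - 2.213000/7.670000 = 1.411473
Iteration 2:
  f(1.411473) = 0.400544
  f'(1.411473) = 4.976770
  x_2 = 1.411473 - 0.400544/4.976770 = 1.330991
Iteration 3:
  f(1.330991) = 0.026907
  f'(1.330991) = 4.314608
  x_3 = 1.330991 - 0.026907/4.314608 = 1.324754
Iteration 4:
  f(1.324754) = 0.000155
  f'(1.324754) = 4.264922
  x_4 = 1.324754 - 0.000155/4.264922 = 1.324718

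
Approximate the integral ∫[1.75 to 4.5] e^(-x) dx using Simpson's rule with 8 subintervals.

f(x) = e^(-x)
a = 1.75, b = 4.5, n = 8
h = (b - a)/n = 0.343750

Simpson's rule: (h/3)[f(x₀) + 4f(x₁) + 2f(x₂) + ... + f(xₙ)]

x_0 = 1.7500, f(x_0) = 0.173774, coefficient = 1
x_1 = 2.0938, f(x_1) = 0.123224, coefficient = 4
x_2 = 2.4375, f(x_2) = 0.087379, coefficient = 2
x_3 = 2.7812, f(x_3) = 0.061961, coefficient = 4
x_4 = 3.1250, f(x_4) = 0.043937, coefficient = 2
x_5 = 3.4688, f(x_5) = 0.031156, coefficient = 4
x_6 = 3.8125, f(x_6) = 0.022093, coefficient = 2
x_7 = 4.1562, f(x_7) = 0.015666, coefficient = 4
x_8 = 4.5000, f(x_8) = 0.011109, coefficient = 1

I ≈ (0.343750/3) × 1.419730 = 0.162677
Exact value: 0.162665
Error: 0.000012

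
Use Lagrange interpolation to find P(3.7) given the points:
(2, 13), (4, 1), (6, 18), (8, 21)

Lagrange interpolation formula:
P(x) = Σ yᵢ × Lᵢ(x)
where Lᵢ(x) = Π_{j≠i} (x - xⱼ)/(xᵢ - xⱼ)

L_0(3.7) = (3.7 - 4)/(2 - 4) × (3.7 - 6)/(2 - 6) × (3.7 - 8)/(2 - 8) = 0.061812
L_1(3.7) = (3.7 - 2)/(4 - 2) × (3.7 - 6)/(4 - 6) × (3.7 - 8)/(4 - 8) = 1.050812
L_2(3.7) = (3.7 - 2)/(6 - 2) × (3.7 - 4)/(6 - 4) × (3.7 - 8)/(6 - 8) = -0.137062
L_3(3.7) = (3.7 - 2)/(8 - 2) × (3.7 - 4)/(8 - 4) × (3.7 - 6)/(8 - 6) = 0.024437

P(3.7) = 13×L_0(3.7) + 1×L_1(3.7) + 18×L_2(3.7) + 21×L_3(3.7)
P(3.7) = -0.099562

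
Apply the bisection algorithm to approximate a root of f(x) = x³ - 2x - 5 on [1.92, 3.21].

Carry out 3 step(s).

f(x) = x³ - 2x - 5
Initial interval: [1.92, 3.21]

Iteration 1:
  c_1 = (1.920000 + 3.210000)/2 = 2.565000
  f(c_1) = f(2.565000) = 6.745712
  f(a) × f(c) < 0, new interval: [1.920000, 2.565000]
Iteration 2:
  c_2 = (1.920000 + 2.565000)/2 = 2.242500
  f(c_2) = f(2.242500) = 1.792098
  f(a) × f(c) < 0, new interval: [1.920000, 2.242500]
Iteration 3:
  c_3 = (1.920000 + 2.242500)/2 = 2.081250
  f(c_3) = f(2.081250) = -0.147354
  f(a) × f(c) ≥ 0, new interval: [2.081250, 2.242500]

After 3 iteration(s), the approximation is c_3 = 2.081250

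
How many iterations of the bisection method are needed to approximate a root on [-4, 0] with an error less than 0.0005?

We need (b-a)/2^n ≤ 0.0005
(0 - (-4))/2^n ≤ 0.0005
4/2^n ≤ 0.0005
2^n ≥ 8000
n ≥ log₂(8000) = 12.97
n ≥ 13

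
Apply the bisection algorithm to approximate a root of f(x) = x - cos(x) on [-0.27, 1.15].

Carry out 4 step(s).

f(x) = x - cos(x)
Initial interval: [-0.27, 1.15]

Iteration 1:
  c_1 = (-0.270000 + 1.150000)/2 = 0.440000
  f(c_1) = f(0.440000) = -0.464752
  f(a) × f(c) ≥ 0, new interval: [0.440000, 1.150000]
Iteration 2:
  c_2 = (0.440000 + 1.150000)/2 = 0.795000
  f(c_2) = f(0.795000) = 0.094715
  f(a) × f(c) < 0, new interval: [0.440000, 0.795000]
Iteration 3:
  c_3 = (0.440000 + 0.795000)/2 = 0.617500
  f(c_3) = f(0.617500) = -0.197828
  f(a) × f(c) ≥ 0, new interval: [0.617500, 0.795000]
Iteration 4:
  c_4 = (0.617500 + 0.795000)/2 = 0.706250
  f(c_4) = f(0.706250) = -0.054551
  f(a) × f(c) ≥ 0, new interval: [0.706250, 0.795000]

After 4 iteration(s), the approximation is c_4 = 0.706250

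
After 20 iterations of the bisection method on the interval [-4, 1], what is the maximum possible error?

Bisection error bound: |error| ≤ (b-a)/2^n
|error| ≤ (1 - (-4))/2^20 = 5/2^20
|error| ≤ 0.0000047684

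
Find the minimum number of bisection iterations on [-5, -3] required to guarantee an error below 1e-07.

We need (b-a)/2^n ≤ 1e-07
(-3 - (-5))/2^n ≤ 1e-07
2/2^n ≤ 1e-07
2^n ≥ 20000000
n ≥ log₂(20000000) = 24.25
n ≥ 25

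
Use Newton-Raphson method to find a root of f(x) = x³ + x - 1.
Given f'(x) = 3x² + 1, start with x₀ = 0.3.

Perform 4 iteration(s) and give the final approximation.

f(x) = x³ + x - 1
f'(x) = 3x² + 1
x₀ = 0.3

Newton-Raphson formula: x_{n+1} = x_n - f(x_n)/f'(x_n)

Iteration 1:
  f(0.300000) = -0.673000
  f'(0.300000) = 1.270000
  x_1 = 0.300000 - (-0.673000)/1.270000 = 0.829921
Iteration 2:
  f(0.829921) = 0.401546
  f'(0.829921) = 3.066308
  x_2 = 0.829921 - 0.401546/3.066308 = 0.698967
Iteration 3:
  f(0.698967) = 0.040451
  f'(0.698967) = 2.465665
  x_3 = 0.698967 - 0.040451/2.465665 = 0.682561
Iteration 4:
  f(0.682561) = 0.000560
  f'(0.682561) = 2.397670
  x_4 = 0.682561 - 0.000560/2.397670 = 0.682328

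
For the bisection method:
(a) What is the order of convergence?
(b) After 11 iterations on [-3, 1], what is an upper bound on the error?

(a) Bisection has linear (order 1) convergence; the error is halved each step.

(b) Error bound = (b-a)/2^n = (1 - (-3))/2^{11}
    = 4/2^{11}

(a) 1 (linear); (b) error ≤ 1.95e-03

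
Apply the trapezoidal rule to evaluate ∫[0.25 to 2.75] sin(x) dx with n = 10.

f(x) = sin(x)
a = 0.25, b = 2.75, n = 10
h = (b - a)/n = 0.250000

Trapezoidal rule: (h/2)[f(x₀) + 2f(x₁) + 2f(x₂) + ... + f(xₙ)]

x_0 = 0.2500, f(x_0) = 0.247404, coefficient = 1
x_1 = 0.5000, f(x_1) = 0.479426, coefficient = 2
x_2 = 0.7500, f(x_2) = 0.681639, coefficient = 2
x_3 = 1.0000, f(x_3) = 0.841471, coefficient = 2
x_4 = 1.2500, f(x_4) = 0.948985, coefficient = 2
x_5 = 1.5000, f(x_5) = 0.997495, coefficient = 2
x_6 = 1.7500, f(x_6) = 0.983986, coefficient = 2
x_7 = 2.0000, f(x_7) = 0.909297, coefficient = 2
x_8 = 2.2500, f(x_8) = 0.778073, coefficient = 2
x_9 = 2.5000, f(x_9) = 0.598472, coefficient = 2
x_10 = 2.7500, f(x_10) = 0.381661, coefficient = 1

I ≈ (0.250000/2) × 15.066752 = 1.883344
Exact value: 1.893215
Error: 0.009871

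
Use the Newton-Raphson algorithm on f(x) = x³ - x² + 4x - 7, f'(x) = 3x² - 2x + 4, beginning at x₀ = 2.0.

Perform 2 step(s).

f(x) = x³ - x² + 4x - 7
f'(x) = 3x² - 2x + 4
x₀ = 2.0

Newton-Raphson formula: x_{n+1} = x_n - f(x_n)/f'(x_n)

Iteration 1:
  f(2.000000) = 5.000000
  f'(2.000000) = 12.000000
  x_1 = 2.000000 - 5.000000/12.000000 = 1.583333
Iteration 2:
  f(1.583333) = 0.795718
  f'(1.583333) = 8.354167
  x_2 = 1.583333 - 0.795718/8.354167 = 1.488085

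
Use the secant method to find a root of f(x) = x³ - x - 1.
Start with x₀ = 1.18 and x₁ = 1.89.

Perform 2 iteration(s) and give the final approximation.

f(x) = x³ - x - 1
x₀ = 1.18, x₁ = 1.89

Secant formula: x_{n+1} = x_n - f(x_n)(x_n - x_{n-1})/(f(x_n) - f(x_{n-1}))

Iteration 1:
  f(1.180000) = -0.536968
  f(1.890000) = 3.861269
  x_2 = 1.890000 - 3.861269×(1.890000 - 1.180000)/(3.861269 - (-0.536968))
       = 1.266682
Iteration 2:
  f(1.890000) = 3.861269
  f(1.266682) = -0.234313
  x_3 = 1.266682 - (-0.234313)×(1.266682 - 1.890000)/(-0.234313 - 3.861269)
       = 1.302343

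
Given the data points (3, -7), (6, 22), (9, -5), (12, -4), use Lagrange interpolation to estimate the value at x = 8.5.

Lagrange interpolation formula:
P(x) = Σ yᵢ × Lᵢ(x)
where Lᵢ(x) = Π_{j≠i} (x - xⱼ)/(xᵢ - xⱼ)

L_0(8.5) = (8.5 - 6)/(3 - 6) × (8.5 - 9)/(3 - 9) × (8.5 - 12)/(3 - 12) = -0.027006
L_1(8.5) = (8.5 - 3)/(6 - 3) × (8.5 - 9)/(6 - 9) × (8.5 - 12)/(6 - 12) = 0.178241
L_2(8.5) = (8.5 - 3)/(9 - 3) × (8.5 - 6)/(9 - 6) × (8.5 - 12)/(9 - 12) = 0.891204
L_3(8.5) = (8.5 - 3)/(12 - 3) × (8.5 - 6)/(12 - 6) × (8.5 - 9)/(12 - 9) = -0.042438

P(8.5) = (-7)×L_0(8.5) + 22×L_1(8.5) + (-5)×L_2(8.5) + (-4)×L_3(8.5)
P(8.5) = -0.175926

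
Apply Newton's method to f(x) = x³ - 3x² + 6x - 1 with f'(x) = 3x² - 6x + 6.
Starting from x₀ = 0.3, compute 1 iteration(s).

f(x) = x³ - 3x² + 6x - 1
f'(x) = 3x² - 6x + 6
x₀ = 0.3

Newton-Raphson formula: x_{n+1} = x_n - f(x_n)/f'(x_n)

Iteration 1:
  f(0.300000) = 0.557000
  f'(0.300000) = 4.470000
  x_1 = 0.300000 - 0.557000/4.470000 = 0.175391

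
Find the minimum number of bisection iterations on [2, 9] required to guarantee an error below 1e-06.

We need (b-a)/2^n ≤ 1e-06
(9 - 2)/2^n ≤ 1e-06
7/2^n ≤ 1e-06
2^n ≥ 7000000
n ≥ log₂(7000000) = 22.74
n ≥ 23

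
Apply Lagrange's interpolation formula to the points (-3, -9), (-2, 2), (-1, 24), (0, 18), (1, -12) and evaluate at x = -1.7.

Lagrange interpolation formula:
P(x) = Σ yᵢ × Lᵢ(x)
where Lᵢ(x) = Π_{j≠i} (x - xⱼ)/(xᵢ - xⱼ)

L_0(-1.7) = (-1.7 - (-2))/(-3 - (-2)) × (-1.7 - (-1))/(-3 - (-1)) × (-1.7 - 0)/(-3 - 0) × (-1.7 - 1)/(-3 - 1) = -0.040163
L_1(-1.7) = (-1.7 - (-3))/(-2 - (-3)) × (-1.7 - (-1))/(-2 - (-1)) × (-1.7 - 0)/(-2 - 0) × (-1.7 - 1)/(-2 - 1) = 0.696150
L_2(-1.7) = (-1.7 - (-3))/(-1 - (-3)) × (-1.7 - (-2))/(-1 - (-2)) × (-1.7 - 0)/(-1 - 0) × (-1.7 - 1)/(-1 - 1) = 0.447525
L_3(-1.7) = (-1.7 - (-3))/(0 - (-3)) × (-1.7 - (-2))/(0 - (-2)) × (-1.7 - (-1))/(0 - (-1)) × (-1.7 - 1)/(0 - 1) = -0.122850
L_4(-1.7) = (-1.7 - (-3))/(1 - (-3)) × (-1.7 - (-2))/(1 - (-2)) × (-1.7 - (-1))/(1 - (-1)) × (-1.7 - 0)/(1 - 0) = 0.019338

P(-1.7) = (-9)×L_0(-1.7) + 2×L_1(-1.7) + 24×L_2(-1.7) + 18×L_3(-1.7) + (-12)×L_4(-1.7)
P(-1.7) = 10.051013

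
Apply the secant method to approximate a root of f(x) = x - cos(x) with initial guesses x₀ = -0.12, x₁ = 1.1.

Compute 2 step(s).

f(x) = x - cos(x)
x₀ = -0.12, x₁ = 1.1

Secant formula: x_{n+1} = x_n - f(x_n)(x_n - x_{n-1})/(f(x_n) - f(x_{n-1}))

Iteration 1:
  f(-0.120000) = -1.112809
  f(1.100000) = 0.646404
  x_2 = 1.100000 - 0.646404×(1.100000 - (-0.120000))/(0.646404 - (-1.112809))
       = 0.651724
Iteration 2:
  f(1.100000) = 0.646404
  f(0.651724) = -0.143315
  x_3 = 0.651724 - (-0.143315)×(0.651724 - 1.100000)/(-0.143315 - 0.646404)
       = 0.733075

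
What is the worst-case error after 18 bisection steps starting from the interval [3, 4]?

Bisection error bound: |error| ≤ (b-a)/2^n
|error| ≤ (4 - 3)/2^18 = 1/2^18
|error| ≤ 0.0000038147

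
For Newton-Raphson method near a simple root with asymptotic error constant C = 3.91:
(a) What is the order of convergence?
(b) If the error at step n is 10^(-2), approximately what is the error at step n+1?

(a) Newton-Raphson has quadratic (order 2) convergence near simple roots.
    This means |e_{n+1}| ≈ C|e_n|².

(b) With |e_n| = 10^(-2) and C = 3.91:
    |e_{n+1}| ≈ 3.91 × (10^(-2))² = 3.91 × 10^(-4)

(a) 2 (quadratic); (b) |e_{n+1}| ≈ 3.910e-04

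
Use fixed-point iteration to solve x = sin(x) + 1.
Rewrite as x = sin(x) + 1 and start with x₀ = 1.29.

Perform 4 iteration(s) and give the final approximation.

Equation: x = sin(x) + 1
Fixed-point form: x = sin(x) + 1
x₀ = 1.29

x_1 = g(1.290000) = 1.960835
x_2 = g(1.960835) = 1.924894
x_3 = g(1.924894) = 1.937960
x_4 = g(1.937960) = 1.933349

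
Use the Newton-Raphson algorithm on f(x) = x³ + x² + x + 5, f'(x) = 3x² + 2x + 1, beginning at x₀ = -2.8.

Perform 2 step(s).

f(x) = x³ + x² + x + 5
f'(x) = 3x² + 2x + 1
x₀ = -2.8

Newton-Raphson formula: x_{n+1} = x_n - f(x_n)/f'(x_n)

Iteration 1:
  f(-2.800000) = -11.912000
  f'(-2.800000) = 18.920000
  x_1 = -2.800000 - (-11.912000)/18.920000 = -2.170402
Iteration 2:
  f(-2.170402) = -2.683747
  f'(-2.170402) = 10.791127
  x_2 = -2.170402 - (-2.683747)/10.791127 = -1.921702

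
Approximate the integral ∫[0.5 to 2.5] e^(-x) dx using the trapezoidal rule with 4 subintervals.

f(x) = e^(-x)
a = 0.5, b = 2.5, n = 4
h = (b - a)/n = 0.500000

Trapezoidal rule: (h/2)[f(x₀) + 2f(x₁) + 2f(x₂) + ... + f(xₙ)]

x_0 = 0.5000, f(x_0) = 0.606531, coefficient = 1
x_1 = 1.0000, f(x_1) = 0.367879, coefficient = 2
x_2 = 1.5000, f(x_2) = 0.223130, coefficient = 2
x_3 = 2.0000, f(x_3) = 0.135335, coefficient = 2
x_4 = 2.5000, f(x_4) = 0.082085, coefficient = 1

I ≈ (0.500000/2) × 2.141305 = 0.535326
Exact value: 0.524446
Error: 0.010881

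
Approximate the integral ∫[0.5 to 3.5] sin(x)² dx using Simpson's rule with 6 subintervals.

f(x) = sin(x)²
a = 0.5, b = 3.5, n = 6
h = (b - a)/n = 0.500000

Simpson's rule: (h/3)[f(x₀) + 4f(x₁) + 2f(x₂) + ... + f(xₙ)]

x_0 = 0.5000, f(x_0) = 0.229849, coefficient = 1
x_1 = 1.0000, f(x_1) = 0.708073, coefficient = 4
x_2 = 1.5000, f(x_2) = 0.994996, coefficient = 2
x_3 = 2.0000, f(x_3) = 0.826822, coefficient = 4
x_4 = 2.5000, f(x_4) = 0.358169, coefficient = 2
x_5 = 3.0000, f(x_5) = 0.019915, coefficient = 4
x_6 = 3.5000, f(x_6) = 0.123049, coefficient = 1

I ≈ (0.500000/3) × 9.278468 = 1.546411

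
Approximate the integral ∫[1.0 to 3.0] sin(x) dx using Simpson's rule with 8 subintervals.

f(x) = sin(x)
a = 1.0, b = 3.0, n = 8
h = (b - a)/n = 0.250000

Simpson's rule: (h/3)[f(x₀) + 4f(x₁) + 2f(x₂) + ... + f(xₙ)]

x_0 = 1.0000, f(x_0) = 0.841471, coefficient = 1
x_1 = 1.2500, f(x_1) = 0.948985, coefficient = 4
x_2 = 1.5000, f(x_2) = 0.997495, coefficient = 2
x_3 = 1.7500, f(x_3) = 0.983986, coefficient = 4
x_4 = 2.0000, f(x_4) = 0.909297, coefficient = 2
x_5 = 2.2500, f(x_5) = 0.778073, coefficient = 4
x_6 = 2.5000, f(x_6) = 0.598472, coefficient = 2
x_7 = 2.7500, f(x_7) = 0.381661, coefficient = 4
x_8 = 3.0000, f(x_8) = 0.141120, coefficient = 1

I ≈ (0.250000/3) × 18.363939 = 1.530328
Exact value: 1.530295
Error: 0.000033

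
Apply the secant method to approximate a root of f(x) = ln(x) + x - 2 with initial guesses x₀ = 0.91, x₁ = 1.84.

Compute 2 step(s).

f(x) = ln(x) + x - 2
x₀ = 0.91, x₁ = 1.84

Secant formula: x_{n+1} = x_n - f(x_n)(x_n - x_{n-1})/(f(x_n) - f(x_{n-1}))

Iteration 1:
  f(0.910000) = -1.184311
  f(1.840000) = 0.449766
  x_2 = 1.840000 - 0.449766×(1.840000 - 0.910000)/(0.449766 - (-1.184311))
       = 1.584025
Iteration 2:
  f(1.840000) = 0.449766
  f(1.584025) = 0.043995
  x_3 = 1.584025 - 0.043995×(1.584025 - 1.840000)/(0.043995 - 0.449766)
       = 1.556272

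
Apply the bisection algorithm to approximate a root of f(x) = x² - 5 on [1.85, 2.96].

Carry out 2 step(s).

f(x) = x² - 5
Initial interval: [1.85, 2.96]

Iteration 1:
  c_1 = (1.850000 + 2.960000)/2 = 2.405000
  f(c_1) = f(2.405000) = 0.784025
  f(a) × f(c) < 0, new interval: [1.850000, 2.405000]
Iteration 2:
  c_2 = (1.850000 + 2.405000)/2 = 2.127500
  f(c_2) = f(2.127500) = -0.473744
  f(a) × f(c) ≥ 0, new interval: [2.127500, 2.405000]

After 2 iteration(s), the approximation is c_2 = 2.127500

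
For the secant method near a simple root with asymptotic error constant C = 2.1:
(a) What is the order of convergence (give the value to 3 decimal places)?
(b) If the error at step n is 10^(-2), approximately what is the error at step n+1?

(a) Secant method has superlinear convergence with order φ = (1+√5)/2 ≈ 1.618.
    This means |e_{n+1}| ≈ C|e_n|^1.618.

(b) With |e_n| = 10^(-2) and C = 2.1:
    |e_{n+1}| ≈ 2.1 × (10^(-2))^1.618 = 2.1 × 10^(-3.24)

(a) ≈ 1.618 (golden ratio); (b) |e_{n+1}| ≈ 1.219e-03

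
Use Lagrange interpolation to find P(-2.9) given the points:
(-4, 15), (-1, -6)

Lagrange interpolation formula:
P(x) = Σ yᵢ × Lᵢ(x)
where Lᵢ(x) = Π_{j≠i} (x - xⱼ)/(xᵢ - xⱼ)

L_0(-2.9) = (-2.9 - (-1))/(-4 - (-1)) = 0.633333
L_1(-2.9) = (-2.9 - (-4))/(-1 - (-4)) = 0.366667

P(-2.9) = 15×L_0(-2.9) + (-6)×L_1(-2.9)
P(-2.9) = 7.300000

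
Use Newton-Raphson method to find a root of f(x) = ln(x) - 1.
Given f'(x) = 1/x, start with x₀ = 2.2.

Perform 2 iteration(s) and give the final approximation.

f(x) = ln(x) - 1
f'(x) = 1/x
x₀ = 2.2

Newton-Raphson formula: x_{n+1} = x_n - f(x_n)/f'(x_n)

Iteration 1:
  f(2.200000) = -0.211543
  f'(2.200000) = 0.454545
  x_1 = 2.200000 - (-0.211543)/0.454545 = 2.665394
Iteration 2:
  f(2.665394) = -0.019648
  f'(2.665394) = 0.375179
  x_2 = 2.665394 - (-0.019648)/0.375179 = 2.717764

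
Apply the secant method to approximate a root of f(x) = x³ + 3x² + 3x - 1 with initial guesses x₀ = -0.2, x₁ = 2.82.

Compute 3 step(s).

f(x) = x³ + 3x² + 3x - 1
x₀ = -0.2, x₁ = 2.82

Secant formula: x_{n+1} = x_n - f(x_n)(x_n - x_{n-1})/(f(x_n) - f(x_{n-1}))

Iteration 1:
  f(-0.200000) = -1.488000
  f(2.820000) = 53.742968
  x_2 = 2.820000 - 53.742968×(2.820000 - (-0.200000))/(53.742968 - (-1.488000))
       = -0.118637
Iteration 2:
  f(2.820000) = 53.742968
  f(-0.118637) = -1.315356
  x_3 = -0.118637 - (-1.315356)×(-0.118637 - 2.820000)/(-1.315356 - 53.742968)
       = -0.048432
Iteration 3:
  f(-0.118637) = -1.315356
  f(-0.048432) = -1.138373
  x_4 = -0.048432 - (-1.138373)×(-0.048432 - (-0.118637))/(-1.138373 - (-1.315356))
       = 0.403131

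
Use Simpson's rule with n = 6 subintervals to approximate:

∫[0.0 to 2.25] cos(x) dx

f(x) = cos(x)
a = 0.0, b = 2.25, n = 6
h = (b - a)/n = 0.375000

Simpson's rule: (h/3)[f(x₀) + 4f(x₁) + 2f(x₂) + ... + f(xₙ)]

x_0 = 0.0000, f(x_0) = 1.000000, coefficient = 1
x_1 = 0.3750, f(x_1) = 0.930508, coefficient = 4
x_2 = 0.7500, f(x_2) = 0.731689, coefficient = 2
x_3 = 1.1250, f(x_3) = 0.431177, coefficient = 4
x_4 = 1.5000, f(x_4) = 0.070737, coefficient = 2
x_5 = 1.8750, f(x_5) = -0.299534, coefficient = 4
x_6 = 2.2500, f(x_6) = -0.628174, coefficient = 1

I ≈ (0.375000/3) × 6.225281 = 0.778160
Exact value: 0.778073
Error: 0.000087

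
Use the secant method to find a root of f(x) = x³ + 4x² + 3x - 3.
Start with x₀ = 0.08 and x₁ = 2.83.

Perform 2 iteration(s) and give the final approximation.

f(x) = x³ + 4x² + 3x - 3
x₀ = 0.08, x₁ = 2.83

Secant formula: x_{n+1} = x_n - f(x_n)(x_n - x_{n-1})/(f(x_n) - f(x_{n-1}))

Iteration 1:
  f(0.080000) = -2.733888
  f(2.830000) = 60.190787
  x_2 = 2.830000 - 60.190787×(2.830000 - 0.080000)/(60.190787 - (-2.733888))
       = 0.199479
Iteration 2:
  f(2.830000) = 60.190787
  f(0.199479) = -2.234457
  x_3 = 0.199479 - (-2.234457)×(0.199479 - 2.830000)/(-2.234457 - 60.190787)
       = 0.293636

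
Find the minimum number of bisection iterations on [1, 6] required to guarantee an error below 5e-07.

We need (b-a)/2^n ≤ 5e-07
(6 - 1)/2^n ≤ 5e-07
5/2^n ≤ 5e-07
2^n ≥ 10000000
n ≥ log₂(10000000) = 23.25
n ≥ 24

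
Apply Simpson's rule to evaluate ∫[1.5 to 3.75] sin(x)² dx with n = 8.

f(x) = sin(x)²
a = 1.5, b = 3.75, n = 8
h = (b - a)/n = 0.281250

Simpson's rule: (h/3)[f(x₀) + 4f(x₁) + 2f(x₂) + ... + f(xₙ)]

x_0 = 1.5000, f(x_0) = 0.994996, coefficient = 1
x_1 = 1.7812, f(x_1) = 0.956359, coefficient = 4
x_2 = 2.0625, f(x_2) = 0.777095, coefficient = 2
x_3 = 2.3438, f(x_3) = 0.512443, coefficient = 4
x_4 = 2.6250, f(x_4) = 0.243957, coefficient = 2
x_5 = 2.9062, f(x_5) = 0.054371, coefficient = 4
x_6 = 3.1875, f(x_6) = 0.002106, coefficient = 2
x_7 = 3.4688, f(x_7) = 0.103267, coefficient = 4
x_8 = 3.7500, f(x_8) = 0.326682, coefficient = 1

I ≈ (0.281250/3) × 9.873759 = 0.925665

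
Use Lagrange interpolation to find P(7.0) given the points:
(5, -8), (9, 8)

Lagrange interpolation formula:
P(x) = Σ yᵢ × Lᵢ(x)
where Lᵢ(x) = Π_{j≠i} (x - xⱼ)/(xᵢ - xⱼ)

L_0(7.0) = (7.0 - 9)/(5 - 9) = 0.500000
L_1(7.0) = (7.0 - 5)/(9 - 5) = 0.500000

P(7.0) = (-8)×L_0(7.0) + 8×L_1(7.0)
P(7.0) = 0.000000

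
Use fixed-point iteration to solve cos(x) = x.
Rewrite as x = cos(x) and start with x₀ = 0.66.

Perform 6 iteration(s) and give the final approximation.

Equation: cos(x) = x
Fixed-point form: x = cos(x)
x₀ = 0.66

x_1 = g(0.660000) = 0.789992
x_2 = g(0.789992) = 0.703851
x_3 = g(0.703851) = 0.762356
x_4 = g(0.762356) = 0.723211
x_5 = g(0.723211) = 0.749685
x_6 = g(0.749685) = 0.731904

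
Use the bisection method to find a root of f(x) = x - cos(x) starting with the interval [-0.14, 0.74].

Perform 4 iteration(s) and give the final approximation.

f(x) = x - cos(x)
Initial interval: [-0.14, 0.74]

Iteration 1:
  c_1 = (-0.140000 + 0.740000)/2 = 0.300000
  f(c_1) = f(0.300000) = -0.655336
  f(a) × f(c) ≥ 0, new interval: [0.300000, 0.740000]
Iteration 2:
  c_2 = (0.300000 + 0.740000)/2 = 0.520000
  f(c_2) = f(0.520000) = -0.347819
  f(a) × f(c) ≥ 0, new interval: [0.520000, 0.740000]
Iteration 3:
  c_3 = (0.520000 + 0.740000)/2 = 0.630000
  f(c_3) = f(0.630000) = -0.178028
  f(a) × f(c) ≥ 0, new interval: [0.630000, 0.740000]
Iteration 4:
  c_4 = (0.630000 + 0.740000)/2 = 0.685000
  f(c_4) = f(0.685000) = -0.089419
  f(a) × f(c) ≥ 0, new interval: [0.685000, 0.740000]

After 4 iteration(s), the approximation is c_4 = 0.685000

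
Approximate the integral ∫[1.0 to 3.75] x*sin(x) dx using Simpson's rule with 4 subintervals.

f(x) = x*sin(x)
a = 1.0, b = 3.75, n = 4
h = (b - a)/n = 0.687500

Simpson's rule: (h/3)[f(x₀) + 4f(x₁) + 2f(x₂) + ... + f(xₙ)]

x_0 = 1.0000, f(x_0) = 0.841471, coefficient = 1
x_1 = 1.6875, f(x_1) = 1.676021, coefficient = 4
x_2 = 2.3750, f(x_2) = 1.647502, coefficient = 2
x_3 = 3.0625, f(x_3) = 0.241969, coefficient = 4
x_4 = 3.7500, f(x_4) = -2.143355, coefficient = 1

I ≈ (0.687500/3) × 9.665081 = 2.214914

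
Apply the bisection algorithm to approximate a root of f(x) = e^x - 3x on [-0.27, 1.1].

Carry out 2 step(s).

f(x) = e^x - 3x
Initial interval: [-0.27, 1.1]

Iteration 1:
  c_1 = (-0.270000 + 1.100000)/2 = 0.415000
  f(c_1) = f(0.415000) = 0.269371
  f(a) × f(c) ≥ 0, new interval: [0.415000, 1.100000]
Iteration 2:
  c_2 = (0.415000 + 1.100000)/2 = 0.757500
  f(c_2) = f(0.757500) = -0.139563
  f(a) × f(c) < 0, new interval: [0.415000, 0.757500]

After 2 iteration(s), the approximation is c_2 = 0.757500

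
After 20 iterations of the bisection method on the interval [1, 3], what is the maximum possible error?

Bisection error bound: |error| ≤ (b-a)/2^n
|error| ≤ (3 - 1)/2^20 = 2/2^20
|error| ≤ 0.0000019073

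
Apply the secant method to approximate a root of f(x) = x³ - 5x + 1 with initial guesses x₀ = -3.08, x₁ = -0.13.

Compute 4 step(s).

f(x) = x³ - 5x + 1
x₀ = -3.08, x₁ = -0.13

Secant formula: x_{n+1} = x_n - f(x_n)(x_n - x_{n-1})/(f(x_n) - f(x_{n-1}))

Iteration 1:
  f(-3.080000) = -12.818112
  f(-0.130000) = 1.647803
  x_2 = -0.130000 - 1.647803×(-0.130000 - (-3.080000))/(1.647803 - (-12.818112))
       = -0.466033
Iteration 2:
  f(-0.130000) = 1.647803
  f(-0.466033) = 3.228947
  x_3 = -0.466033 - 3.228947×(-0.466033 - (-0.130000))/(3.228947 - 1.647803)
       = 0.220199
Iteration 3:
  f(-0.466033) = 3.228947
  f(0.220199) = -0.090319
  x_4 = 0.220199 - (-0.090319)×(0.220199 - (-0.466033))/(-0.090319 - 3.228947)
       = 0.201526
Iteration 4:
  f(0.220199) = -0.090319
  f(0.201526) = 0.000552
  x_5 = 0.201526 - 0.000552×(0.201526 - 0.220199)/(0.000552 - (-0.090319))
       = 0.201640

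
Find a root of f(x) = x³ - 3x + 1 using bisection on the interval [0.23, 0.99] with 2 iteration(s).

f(x) = x³ - 3x + 1
Initial interval: [0.23, 0.99]

Iteration 1:
  c_1 = (0.230000 + 0.990000)/2 = 0.610000
  f(c_1) = f(0.610000) = -0.603019
  f(a) × f(c) < 0, new interval: [0.230000, 0.610000]
Iteration 2:
  c_2 = (0.230000 + 0.610000)/2 = 0.420000
  f(c_2) = f(0.420000) = -0.185912
  f(a) × f(c) < 0, new interval: [0.230000, 0.420000]

After 2 iteration(s), the approximation is c_2 = 0.420000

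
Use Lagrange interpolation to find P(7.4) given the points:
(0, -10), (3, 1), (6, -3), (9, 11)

Lagrange interpolation formula:
P(x) = Σ yᵢ × Lᵢ(x)
where Lᵢ(x) = Π_{j≠i} (x - xⱼ)/(xᵢ - xⱼ)

L_0(7.4) = (7.4 - 3)/(0 - 3) × (7.4 - 6)/(0 - 6) × (7.4 - 9)/(0 - 9) = 0.060840
L_1(7.4) = (7.4 - 0)/(3 - 0) × (7.4 - 6)/(3 - 6) × (7.4 - 9)/(3 - 9) = -0.306963
L_2(7.4) = (7.4 - 0)/(6 - 0) × (7.4 - 3)/(6 - 3) × (7.4 - 9)/(6 - 9) = 0.964741
L_3(7.4) = (7.4 - 0)/(9 - 0) × (7.4 - 3)/(9 - 3) × (7.4 - 6)/(9 - 6) = 0.281383

P(7.4) = (-10)×L_0(7.4) + 1×L_1(7.4) + (-3)×L_2(7.4) + 11×L_3(7.4)
P(7.4) = -0.714370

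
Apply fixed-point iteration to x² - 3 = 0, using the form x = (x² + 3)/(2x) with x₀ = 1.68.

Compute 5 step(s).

Equation: x² - 3 = 0
Fixed-point form: x = (x² + 3)/(2x)
x₀ = 1.68

x_1 = g(1.680000) = 1.732857
x_2 = g(1.732857) = 1.732051
x_3 = g(1.732051) = 1.732051
x_4 = g(1.732051) = 1.732051
x_5 = g(1.732051) = 1.732051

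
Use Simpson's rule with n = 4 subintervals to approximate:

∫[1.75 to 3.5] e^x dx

f(x) = e^x
a = 1.75, b = 3.5, n = 4
h = (b - a)/n = 0.437500

Simpson's rule: (h/3)[f(x₀) + 4f(x₁) + 2f(x₂) + ... + f(xₙ)]

x_0 = 1.7500, f(x_0) = 5.754603, coefficient = 1
x_1 = 2.1875, f(x_1) = 8.912903, coefficient = 4
x_2 = 2.6250, f(x_2) = 13.804574, coefficient = 2
x_3 = 3.0625, f(x_3) = 21.380943, coefficient = 4
x_4 = 3.5000, f(x_4) = 33.115452, coefficient = 1

I ≈ (0.437500/3) × 187.654586 = 27.366294
Exact value: 27.360849
Error: 0.005445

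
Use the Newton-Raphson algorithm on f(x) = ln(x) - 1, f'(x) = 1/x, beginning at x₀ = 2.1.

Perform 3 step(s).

f(x) = ln(x) - 1
f'(x) = 1/x
x₀ = 2.1

Newton-Raphson formula: x_{n+1} = x_n - f(x_n)/f'(x_n)

Iteration 1:
  f(2.100000) = -0.258063
  f'(2.100000) = 0.476190
  x_1 = 2.100000 - (-0.258063)/0.476190 = 2.641932
Iteration 2:
  f(2.641932) = -0.028490
  f'(2.641932) = 0.378511
  x_2 = 2.641932 - (-0.028490)/0.378511 = 2.717199
Iteration 3:
  f(2.717199) = -0.000398
  f'(2.717199) = 0.368026
  x_3 = 2.717199 - (-0.000398)/0.368026 = 2.718282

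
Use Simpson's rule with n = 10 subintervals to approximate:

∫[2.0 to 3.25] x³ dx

f(x) = x³
a = 2.0, b = 3.25, n = 10
h = (b - a)/n = 0.125000

Simpson's rule: (h/3)[f(x₀) + 4f(x₁) + 2f(x₂) + ... + f(xₙ)]

x_0 = 2.0000, f(x_0) = 8.000000, coefficient = 1
x_1 = 2.1250, f(x_1) = 9.595703, coefficient = 4
x_2 = 2.2500, f(x_2) = 11.390625, coefficient = 2
x_3 = 2.3750, f(x_3) = 13.396484, coefficient = 4
x_4 = 2.5000, f(x_4) = 15.625000, coefficient = 2
x_5 = 2.6250, f(x_5) = 18.087891, coefficient = 4
x_6 = 2.7500, f(x_6) = 20.796875, coefficient = 2
x_7 = 2.8750, f(x_7) = 23.763672, coefficient = 4
x_8 = 3.0000, f(x_8) = 27.000000, coefficient = 2
x_9 = 3.1250, f(x_9) = 30.517578, coefficient = 4
x_10 = 3.2500, f(x_10) = 34.328125, coefficient = 1

I ≈ (0.125000/3) × 573.398438 = 23.891602
Exact value: 23.891602
Error: 0.000000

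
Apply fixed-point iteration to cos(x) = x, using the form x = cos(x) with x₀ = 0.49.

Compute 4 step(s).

Equation: cos(x) = x
Fixed-point form: x = cos(x)
x₀ = 0.49

x_1 = g(0.490000) = 0.882333
x_2 = g(0.882333) = 0.635351
x_3 = g(0.635351) = 0.804863
x_4 = g(0.804863) = 0.693210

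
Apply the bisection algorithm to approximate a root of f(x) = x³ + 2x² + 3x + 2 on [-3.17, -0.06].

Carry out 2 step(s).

f(x) = x³ + 2x² + 3x + 2
Initial interval: [-3.17, -0.06]

Iteration 1:
  c_1 = (-3.170000 + (-0.060000))/2 = -1.615000
  f(c_1) = f(-1.615000) = -1.840833
  f(a) × f(c) ≥ 0, new interval: [-1.615000, -0.060000]
Iteration 2:
  c_2 = (-1.615000 + (-0.060000))/2 = -0.837500
  f(c_2) = f(-0.837500) = 0.302885
  f(a) × f(c) < 0, new interval: [-1.615000, -0.837500]

After 2 iteration(s), the approximation is c_2 = -0.837500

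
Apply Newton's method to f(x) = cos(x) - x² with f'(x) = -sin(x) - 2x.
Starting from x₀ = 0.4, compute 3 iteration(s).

f(x) = cos(x) - x²
f'(x) = -sin(x) - 2x
x₀ = 0.4

Newton-Raphson formula: x_{n+1} = x_n - f(x_n)/f'(x_n)

Iteration 1:
  f(0.400000) = 0.761061
  f'(0.400000) = -1.189418
  x_1 = 0.400000 - 0.761061/(-1.189418) = 1.039860
Iteration 2:
  f(1.039860) = -0.574967
  f'(1.039860) = -2.942053
  x_2 = 1.039860 - (-0.574967)/(-2.942053) = 0.844429
Iteration 3:
  f(0.844429) = -0.048902
  f'(0.844429) = -2.436450
  x_3 = 0.844429 - (-0.048902)/(-2.436450) = 0.824358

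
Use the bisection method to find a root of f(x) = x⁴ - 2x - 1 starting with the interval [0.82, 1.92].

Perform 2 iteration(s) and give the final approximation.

f(x) = x⁴ - 2x - 1
Initial interval: [0.82, 1.92]

Iteration 1:
  c_1 = (0.820000 + 1.920000)/2 = 1.370000
  f(c_1) = f(1.370000) = -0.217246
  f(a) × f(c) ≥ 0, new interval: [1.370000, 1.920000]
Iteration 2:
  c_2 = (1.370000 + 1.920000)/2 = 1.645000
  f(c_2) = f(1.645000) = 3.032571
  f(a) × f(c) < 0, new interval: [1.370000, 1.645000]

After 2 iteration(s), the approximation is c_2 = 1.645000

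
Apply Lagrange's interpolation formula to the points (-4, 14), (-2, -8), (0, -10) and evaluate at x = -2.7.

Lagrange interpolation formula:
P(x) = Σ yᵢ × Lᵢ(x)
where Lᵢ(x) = Π_{j≠i} (x - xⱼ)/(xᵢ - xⱼ)

L_0(-2.7) = (-2.7 - (-2))/(-4 - (-2)) × (-2.7 - 0)/(-4 - 0) = 0.236250
L_1(-2.7) = (-2.7 - (-4))/(-2 - (-4)) × (-2.7 - 0)/(-2 - 0) = 0.877500
L_2(-2.7) = (-2.7 - (-4))/(0 - (-4)) × (-2.7 - (-2))/(0 - (-2)) = -0.113750

P(-2.7) = 14×L_0(-2.7) + (-8)×L_1(-2.7) + (-10)×L_2(-2.7)
P(-2.7) = -2.575000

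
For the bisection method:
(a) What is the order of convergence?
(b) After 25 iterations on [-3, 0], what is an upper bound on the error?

(a) Bisection has linear (order 1) convergence; the error is halved each step.

(b) Error bound = (b-a)/2^n = (0 - (-3))/2^{25}
    = 3/2^{25}

(a) 1 (linear); (b) error ≤ 8.94e-08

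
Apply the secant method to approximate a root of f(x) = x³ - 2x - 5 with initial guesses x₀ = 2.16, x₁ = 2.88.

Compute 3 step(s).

f(x) = x³ - 2x - 5
x₀ = 2.16, x₁ = 2.88

Secant formula: x_{n+1} = x_n - f(x_n)(x_n - x_{n-1})/(f(x_n) - f(x_{n-1}))

Iteration 1:
  f(2.160000) = 0.757696
  f(2.880000) = 13.127872
  x_2 = 2.880000 - 13.127872×(2.880000 - 2.160000)/(13.127872 - 0.757696)
       = 2.115899
Iteration 2:
  f(2.880000) = 13.127872
  f(2.115899) = 0.241139
  x_3 = 2.115899 - 0.241139×(2.115899 - 2.880000)/(0.241139 - 13.127872)
       = 2.101601
Iteration 3:
  f(2.115899) = 0.241139
  f(2.101601) = 0.078992
  x_4 = 2.101601 - 0.078992×(2.101601 - 2.115899)/(0.078992 - 0.241139)
       = 2.094635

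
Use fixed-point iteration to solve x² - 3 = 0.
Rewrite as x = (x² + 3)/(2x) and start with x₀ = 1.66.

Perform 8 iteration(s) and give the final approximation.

Equation: x² - 3 = 0
Fixed-point form: x = (x² + 3)/(2x)
x₀ = 1.66

x_1 = g(1.660000) = 1.733614
x_2 = g(1.733614) = 1.732052
x_3 = g(1.732052) = 1.732051
x_4 = g(1.732051) = 1.732051
x_5 = g(1.732051) = 1.732051
x_6 = g(1.732051) = 1.732051
x_7 = g(1.732051) = 1.732051
x_8 = g(1.732051) = 1.732051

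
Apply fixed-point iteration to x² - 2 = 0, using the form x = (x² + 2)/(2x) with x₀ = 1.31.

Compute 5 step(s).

Equation: x² - 2 = 0
Fixed-point form: x = (x² + 2)/(2x)
x₀ = 1.31

x_1 = g(1.310000) = 1.418359
x_2 = g(1.418359) = 1.414220
x_3 = g(1.414220) = 1.414214
x_4 = g(1.414214) = 1.414214
x_5 = g(1.414214) = 1.414214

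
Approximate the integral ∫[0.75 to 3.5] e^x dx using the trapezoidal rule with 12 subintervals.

f(x) = e^x
a = 0.75, b = 3.5, n = 12
h = (b - a)/n = 0.229167

Trapezoidal rule: (h/2)[f(x₀) + 2f(x₁) + 2f(x₂) + ... + f(xₙ)]

x_0 = 0.7500, f(x_0) = 2.117000, coefficient = 1
x_1 = 0.9792, f(x_1) = 2.662237, coefficient = 2
x_2 = 1.2083, f(x_2) = 3.347900, coefficient = 2
x_3 = 1.4375, f(x_3) = 4.210157, coefficient = 2
x_4 = 1.6667, f(x_4) = 5.294490, coefficient = 2
x_5 = 1.8958, f(x_5) = 6.658095, coefficient = 2
x_6 = 2.1250, f(x_6) = 8.372897, coefficient = 2
x_7 = 2.3542, f(x_7) = 10.529351, coefficient = 2
x_8 = 2.5833, f(x_8) = 13.241202, coefficient = 2
x_9 = 2.8125, f(x_9) = 16.651495, coefficient = 2
x_10 = 3.0417, f(x_10) = 20.940114, coefficient = 2
x_11 = 3.2708, f(x_11) = 26.333275, coefficient = 2
x_12 = 3.5000, f(x_12) = 33.115452, coefficient = 1

I ≈ (0.229167/2) × 271.714878 = 31.133996
Exact value: 30.998452
Error: 0.135544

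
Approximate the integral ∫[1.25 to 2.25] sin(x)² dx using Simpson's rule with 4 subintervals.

f(x) = sin(x)²
a = 1.25, b = 2.25, n = 4
h = (b - a)/n = 0.250000

Simpson's rule: (h/3)[f(x₀) + 4f(x₁) + 2f(x₂) + ... + f(xₙ)]

x_0 = 1.2500, f(x_0) = 0.900572, coefficient = 1
x_1 = 1.5000, f(x_1) = 0.994996, coefficient = 4
x_2 = 1.7500, f(x_2) = 0.968228, coefficient = 2
x_3 = 2.0000, f(x_3) = 0.826822, coefficient = 4
x_4 = 2.2500, f(x_4) = 0.605398, coefficient = 1

I ≈ (0.250000/3) × 10.729699 = 0.894142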